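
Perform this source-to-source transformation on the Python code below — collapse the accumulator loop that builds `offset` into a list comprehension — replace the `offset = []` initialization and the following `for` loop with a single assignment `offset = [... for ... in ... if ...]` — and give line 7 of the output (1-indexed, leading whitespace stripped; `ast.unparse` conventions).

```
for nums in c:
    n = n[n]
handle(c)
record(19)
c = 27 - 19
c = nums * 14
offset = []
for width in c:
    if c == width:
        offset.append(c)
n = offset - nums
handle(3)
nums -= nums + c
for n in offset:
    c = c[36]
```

Transformed code:
for nums in c:
    n = n[n]
handle(c)
record(19)
c = 27 - 19
c = nums * 14
offset = [c for width in c if c == width]
n = offset - nums
handle(3)
nums -= nums + c
for n in offset:
    c = c[36]

offset = [c for width in c if c == width]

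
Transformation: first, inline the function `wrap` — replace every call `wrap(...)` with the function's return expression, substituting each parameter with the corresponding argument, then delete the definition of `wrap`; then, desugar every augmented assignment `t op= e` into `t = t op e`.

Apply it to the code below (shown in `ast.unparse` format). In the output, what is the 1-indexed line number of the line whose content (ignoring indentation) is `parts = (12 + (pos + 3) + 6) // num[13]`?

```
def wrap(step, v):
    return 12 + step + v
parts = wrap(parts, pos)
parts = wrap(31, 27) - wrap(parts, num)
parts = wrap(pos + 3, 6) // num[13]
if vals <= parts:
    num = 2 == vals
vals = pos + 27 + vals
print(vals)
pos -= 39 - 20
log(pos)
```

Transformed code:
parts = 12 + parts + pos
parts = 12 + 31 + 27 - (12 + parts + num)
parts = (12 + (pos + 3) + 6) // num[13]
if vals <= parts:
    num = 2 == vals
vals = pos + 27 + vals
print(vals)
pos = pos - (39 - 20)
log(pos)

3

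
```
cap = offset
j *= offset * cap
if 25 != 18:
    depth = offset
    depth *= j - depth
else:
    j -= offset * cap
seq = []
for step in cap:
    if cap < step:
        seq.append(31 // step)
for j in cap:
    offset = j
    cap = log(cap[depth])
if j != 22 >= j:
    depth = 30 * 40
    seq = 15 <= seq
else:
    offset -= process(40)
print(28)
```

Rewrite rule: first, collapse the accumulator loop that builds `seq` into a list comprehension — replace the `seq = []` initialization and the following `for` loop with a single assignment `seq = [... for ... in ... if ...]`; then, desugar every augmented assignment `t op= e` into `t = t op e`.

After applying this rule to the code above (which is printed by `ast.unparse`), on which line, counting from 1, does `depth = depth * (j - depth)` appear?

5

Transformed code:
cap = offset
j = j * (offset * cap)
if 25 != 18:
    depth = offset
    depth = depth * (j - depth)
else:
    j = j - offset * cap
seq = [31 // step for step in cap if cap < step]
for j in cap:
    offset = j
    cap = log(cap[depth])
if j != 22 >= j:
    depth = 30 * 40
    seq = 15 <= seq
else:
    offset = offset - process(40)
print(28)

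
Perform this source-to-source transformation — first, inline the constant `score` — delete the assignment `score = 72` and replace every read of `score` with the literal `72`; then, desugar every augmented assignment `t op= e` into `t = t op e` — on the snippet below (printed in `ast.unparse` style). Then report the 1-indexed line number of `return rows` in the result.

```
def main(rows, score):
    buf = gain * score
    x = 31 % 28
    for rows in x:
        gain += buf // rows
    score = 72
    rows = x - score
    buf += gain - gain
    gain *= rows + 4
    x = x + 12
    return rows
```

10

Transformed code:
def main(rows, score):
    buf = gain * 72
    x = 31 % 28
    for rows in x:
        gain = gain + buf // rows
    rows = x - 72
    buf = buf + (gain - gain)
    gain = gain * (rows + 4)
    x = x + 12
    return rows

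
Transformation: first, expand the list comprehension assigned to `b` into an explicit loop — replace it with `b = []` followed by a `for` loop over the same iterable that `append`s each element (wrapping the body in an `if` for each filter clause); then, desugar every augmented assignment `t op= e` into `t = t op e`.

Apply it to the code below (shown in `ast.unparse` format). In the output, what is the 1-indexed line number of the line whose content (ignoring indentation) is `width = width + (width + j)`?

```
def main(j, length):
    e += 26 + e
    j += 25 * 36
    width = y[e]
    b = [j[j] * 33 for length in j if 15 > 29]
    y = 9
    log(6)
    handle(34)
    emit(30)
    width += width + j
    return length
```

13

Transformed code:
def main(j, length):
    e = e + (26 + e)
    j = j + 25 * 36
    width = y[e]
    b = []
    for length in j:
        if 15 > 29:
            b.append(j[j] * 33)
    y = 9
    log(6)
    handle(34)
    emit(30)
    width = width + (width + j)
    return length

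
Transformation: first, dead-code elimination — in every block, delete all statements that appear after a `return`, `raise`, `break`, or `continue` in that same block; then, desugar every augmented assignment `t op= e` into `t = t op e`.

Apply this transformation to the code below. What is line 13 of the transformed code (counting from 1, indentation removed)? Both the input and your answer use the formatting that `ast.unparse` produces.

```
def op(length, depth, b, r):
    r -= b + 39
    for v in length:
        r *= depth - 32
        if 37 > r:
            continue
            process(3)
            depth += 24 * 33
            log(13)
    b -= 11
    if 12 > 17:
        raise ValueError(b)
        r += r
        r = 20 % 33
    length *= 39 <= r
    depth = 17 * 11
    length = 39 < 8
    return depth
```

return depth

Transformed code:
def op(length, depth, b, r):
    r = r - (b + 39)
    for v in length:
        r = r * (depth - 32)
        if 37 > r:
            continue
    b = b - 11
    if 12 > 17:
        raise ValueError(b)
    length = length * (39 <= r)
    depth = 17 * 11
    length = 39 < 8
    return depth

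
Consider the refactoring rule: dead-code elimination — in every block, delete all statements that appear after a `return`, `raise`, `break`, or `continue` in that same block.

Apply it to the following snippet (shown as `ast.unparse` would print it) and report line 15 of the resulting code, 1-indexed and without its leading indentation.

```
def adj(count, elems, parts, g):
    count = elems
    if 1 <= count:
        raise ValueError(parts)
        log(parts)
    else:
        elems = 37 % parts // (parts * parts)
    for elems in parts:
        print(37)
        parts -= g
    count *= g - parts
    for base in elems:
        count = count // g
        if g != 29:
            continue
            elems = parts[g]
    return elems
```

Transformed code:
def adj(count, elems, parts, g):
    count = elems
    if 1 <= count:
        raise ValueError(parts)
    else:
        elems = 37 % parts // (parts * parts)
    for elems in parts:
        print(37)
        parts -= g
    count *= g - parts
    for base in elems:
        count = count // g
        if g != 29:
            continue
    return elems

return elems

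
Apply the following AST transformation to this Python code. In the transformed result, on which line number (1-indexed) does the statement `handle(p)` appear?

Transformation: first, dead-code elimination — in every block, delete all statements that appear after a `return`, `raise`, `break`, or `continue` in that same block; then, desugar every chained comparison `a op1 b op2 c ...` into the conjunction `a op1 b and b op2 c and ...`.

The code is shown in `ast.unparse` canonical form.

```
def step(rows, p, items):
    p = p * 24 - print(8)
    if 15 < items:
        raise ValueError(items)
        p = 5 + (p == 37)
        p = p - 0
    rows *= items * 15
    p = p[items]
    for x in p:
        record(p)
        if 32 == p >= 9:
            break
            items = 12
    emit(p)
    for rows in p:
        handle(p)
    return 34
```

Transformed code:
def step(rows, p, items):
    p = p * 24 - print(8)
    if 15 < items:
        raise ValueError(items)
    rows *= items * 15
    p = p[items]
    for x in p:
        record(p)
        if 32 == p and p >= 9:
            break
    emit(p)
    for rows in p:
        handle(p)
    return 34

13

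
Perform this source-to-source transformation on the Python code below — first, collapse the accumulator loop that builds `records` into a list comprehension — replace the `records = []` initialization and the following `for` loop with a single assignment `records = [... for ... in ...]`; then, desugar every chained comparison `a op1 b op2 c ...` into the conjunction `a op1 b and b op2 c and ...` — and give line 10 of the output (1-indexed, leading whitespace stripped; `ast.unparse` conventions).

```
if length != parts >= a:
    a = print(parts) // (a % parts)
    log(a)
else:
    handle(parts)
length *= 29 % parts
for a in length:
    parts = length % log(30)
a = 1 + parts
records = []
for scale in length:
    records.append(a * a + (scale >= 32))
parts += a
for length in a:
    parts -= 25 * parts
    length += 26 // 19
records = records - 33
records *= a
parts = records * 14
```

records = [a * a + (scale >= 32) for scale in length]

Transformed code:
if length != parts and parts >= a:
    a = print(parts) // (a % parts)
    log(a)
else:
    handle(parts)
length *= 29 % parts
for a in length:
    parts = length % log(30)
a = 1 + parts
records = [a * a + (scale >= 32) for scale in length]
parts += a
for length in a:
    parts -= 25 * parts
    length += 26 // 19
records = records - 33
records *= a
parts = records * 14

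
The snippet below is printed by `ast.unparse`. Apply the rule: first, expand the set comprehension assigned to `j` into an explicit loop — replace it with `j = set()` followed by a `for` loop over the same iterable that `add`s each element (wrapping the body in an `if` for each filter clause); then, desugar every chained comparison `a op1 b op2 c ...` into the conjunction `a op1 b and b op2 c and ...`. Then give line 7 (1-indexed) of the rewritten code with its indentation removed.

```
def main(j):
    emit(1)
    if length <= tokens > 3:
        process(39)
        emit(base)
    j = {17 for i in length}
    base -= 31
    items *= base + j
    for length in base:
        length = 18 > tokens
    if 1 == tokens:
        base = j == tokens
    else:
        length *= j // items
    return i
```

Transformed code:
def main(j):
    emit(1)
    if length <= tokens and tokens > 3:
        process(39)
        emit(base)
    j = set()
    for i in length:
        j.add(17)
    base -= 31
    items *= base + j
    for length in base:
        length = 18 > tokens
    if 1 == tokens:
        base = j == tokens
    else:
        length *= j // items
    return i

for i in length:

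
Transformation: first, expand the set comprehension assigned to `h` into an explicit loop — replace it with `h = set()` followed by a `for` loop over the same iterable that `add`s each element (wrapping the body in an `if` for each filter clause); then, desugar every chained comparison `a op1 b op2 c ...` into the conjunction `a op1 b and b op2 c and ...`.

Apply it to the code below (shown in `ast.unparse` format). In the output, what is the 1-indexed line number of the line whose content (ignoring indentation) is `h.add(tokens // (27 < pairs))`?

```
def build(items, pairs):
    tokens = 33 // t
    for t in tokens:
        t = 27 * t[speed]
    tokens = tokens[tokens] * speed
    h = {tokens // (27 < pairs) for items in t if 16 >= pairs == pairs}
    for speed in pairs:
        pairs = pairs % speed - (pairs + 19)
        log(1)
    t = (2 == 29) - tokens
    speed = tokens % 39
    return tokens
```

9

Transformed code:
def build(items, pairs):
    tokens = 33 // t
    for t in tokens:
        t = 27 * t[speed]
    tokens = tokens[tokens] * speed
    h = set()
    for items in t:
        if 16 >= pairs and pairs == pairs:
            h.add(tokens // (27 < pairs))
    for speed in pairs:
        pairs = pairs % speed - (pairs + 19)
        log(1)
    t = (2 == 29) - tokens
    speed = tokens % 39
    return tokens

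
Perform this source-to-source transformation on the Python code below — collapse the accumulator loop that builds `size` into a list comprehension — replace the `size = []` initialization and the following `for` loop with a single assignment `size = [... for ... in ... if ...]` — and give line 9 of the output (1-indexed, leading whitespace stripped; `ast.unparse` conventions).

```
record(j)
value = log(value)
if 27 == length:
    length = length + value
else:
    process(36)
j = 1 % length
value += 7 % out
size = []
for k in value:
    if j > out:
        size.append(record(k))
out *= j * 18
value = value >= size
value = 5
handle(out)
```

size = [record(k) for k in value if j > out]

Transformed code:
record(j)
value = log(value)
if 27 == length:
    length = length + value
else:
    process(36)
j = 1 % length
value += 7 % out
size = [record(k) for k in value if j > out]
out *= j * 18
value = value >= size
value = 5
handle(out)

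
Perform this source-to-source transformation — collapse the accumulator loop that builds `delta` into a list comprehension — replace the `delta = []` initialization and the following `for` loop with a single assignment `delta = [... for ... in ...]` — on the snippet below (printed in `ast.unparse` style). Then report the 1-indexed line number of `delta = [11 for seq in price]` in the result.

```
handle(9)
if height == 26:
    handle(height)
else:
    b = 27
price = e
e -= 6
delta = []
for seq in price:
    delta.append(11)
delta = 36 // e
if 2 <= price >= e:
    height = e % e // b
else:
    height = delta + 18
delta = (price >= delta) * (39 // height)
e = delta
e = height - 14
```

8

Transformed code:
handle(9)
if height == 26:
    handle(height)
else:
    b = 27
price = e
e -= 6
delta = [11 for seq in price]
delta = 36 // e
if 2 <= price >= e:
    height = e % e // b
else:
    height = delta + 18
delta = (price >= delta) * (39 // height)
e = delta
e = height - 14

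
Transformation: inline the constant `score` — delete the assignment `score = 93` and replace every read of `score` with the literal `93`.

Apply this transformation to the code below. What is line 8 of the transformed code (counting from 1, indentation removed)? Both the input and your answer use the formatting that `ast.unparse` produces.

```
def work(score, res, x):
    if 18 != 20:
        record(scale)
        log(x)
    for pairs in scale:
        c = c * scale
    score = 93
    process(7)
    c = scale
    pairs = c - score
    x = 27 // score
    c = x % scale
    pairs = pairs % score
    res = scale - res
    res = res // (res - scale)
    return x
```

Transformed code:
def work(score, res, x):
    if 18 != 20:
        record(scale)
        log(x)
    for pairs in scale:
        c = c * scale
    process(7)
    c = scale
    pairs = c - 93
    x = 27 // 93
    c = x % scale
    pairs = pairs % 93
    res = scale - res
    res = res // (res - scale)
    return x

c = scale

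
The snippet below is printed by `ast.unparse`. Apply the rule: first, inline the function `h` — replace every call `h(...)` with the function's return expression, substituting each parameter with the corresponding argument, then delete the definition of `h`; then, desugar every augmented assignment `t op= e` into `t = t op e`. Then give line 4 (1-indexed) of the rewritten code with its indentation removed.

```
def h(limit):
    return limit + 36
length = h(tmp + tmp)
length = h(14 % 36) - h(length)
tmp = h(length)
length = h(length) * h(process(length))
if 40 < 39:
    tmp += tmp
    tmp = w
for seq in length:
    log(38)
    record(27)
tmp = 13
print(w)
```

length = (length + 36) * (process(length) + 36)

Transformed code:
length = tmp + tmp + 36
length = 14 % 36 + 36 - (length + 36)
tmp = length + 36
length = (length + 36) * (process(length) + 36)
if 40 < 39:
    tmp = tmp + tmp
    tmp = w
for seq in length:
    log(38)
    record(27)
tmp = 13
print(w)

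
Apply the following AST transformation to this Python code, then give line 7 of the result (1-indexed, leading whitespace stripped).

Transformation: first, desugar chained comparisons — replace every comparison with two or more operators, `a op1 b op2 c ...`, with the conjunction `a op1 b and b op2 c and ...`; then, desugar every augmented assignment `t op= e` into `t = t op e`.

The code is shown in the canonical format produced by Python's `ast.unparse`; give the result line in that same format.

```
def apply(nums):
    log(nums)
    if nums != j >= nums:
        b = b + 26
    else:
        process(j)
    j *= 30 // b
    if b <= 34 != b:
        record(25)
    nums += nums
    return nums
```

Transformed code:
def apply(nums):
    log(nums)
    if nums != j and j >= nums:
        b = b + 26
    else:
        process(j)
    j = j * (30 // b)
    if b <= 34 and 34 != b:
        record(25)
    nums = nums + nums
    return nums

j = j * (30 // b)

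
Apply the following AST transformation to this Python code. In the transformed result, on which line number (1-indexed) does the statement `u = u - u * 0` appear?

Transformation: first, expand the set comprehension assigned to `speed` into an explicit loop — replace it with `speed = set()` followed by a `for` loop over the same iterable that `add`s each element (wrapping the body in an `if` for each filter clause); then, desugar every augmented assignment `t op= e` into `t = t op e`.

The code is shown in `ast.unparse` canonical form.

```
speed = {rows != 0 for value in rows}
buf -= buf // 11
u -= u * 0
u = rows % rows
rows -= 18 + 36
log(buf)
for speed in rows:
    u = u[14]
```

Transformed code:
speed = set()
for value in rows:
    speed.add(rows != 0)
buf = buf - buf // 11
u = u - u * 0
u = rows % rows
rows = rows - (18 + 36)
log(buf)
for speed in rows:
    u = u[14]

5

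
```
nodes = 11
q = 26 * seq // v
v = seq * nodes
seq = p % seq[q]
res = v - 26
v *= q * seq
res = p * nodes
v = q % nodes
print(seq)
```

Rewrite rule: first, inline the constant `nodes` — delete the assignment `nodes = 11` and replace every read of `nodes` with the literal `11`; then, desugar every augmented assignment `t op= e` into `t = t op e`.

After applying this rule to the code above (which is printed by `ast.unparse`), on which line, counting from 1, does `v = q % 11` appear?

7

Transformed code:
q = 26 * seq // v
v = seq * 11
seq = p % seq[q]
res = v - 26
v = v * (q * seq)
res = p * 11
v = q % 11
print(seq)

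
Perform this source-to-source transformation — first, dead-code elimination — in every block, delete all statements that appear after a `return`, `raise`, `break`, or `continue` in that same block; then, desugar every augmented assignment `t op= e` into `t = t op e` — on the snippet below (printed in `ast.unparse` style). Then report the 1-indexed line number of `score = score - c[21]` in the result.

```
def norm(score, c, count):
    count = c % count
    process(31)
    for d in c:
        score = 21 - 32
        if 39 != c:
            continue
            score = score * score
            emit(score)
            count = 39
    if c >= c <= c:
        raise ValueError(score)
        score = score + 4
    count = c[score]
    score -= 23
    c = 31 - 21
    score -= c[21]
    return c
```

Transformed code:
def norm(score, c, count):
    count = c % count
    process(31)
    for d in c:
        score = 21 - 32
        if 39 != c:
            continue
    if c >= c <= c:
        raise ValueError(score)
    count = c[score]
    score = score - 23
    c = 31 - 21
    score = score - c[21]
    return c

13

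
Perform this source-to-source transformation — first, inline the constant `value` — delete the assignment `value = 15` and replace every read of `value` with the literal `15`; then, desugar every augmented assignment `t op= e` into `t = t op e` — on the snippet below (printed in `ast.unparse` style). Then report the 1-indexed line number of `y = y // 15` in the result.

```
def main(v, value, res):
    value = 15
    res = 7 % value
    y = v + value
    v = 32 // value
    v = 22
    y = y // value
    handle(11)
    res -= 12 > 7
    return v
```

6

Transformed code:
def main(v, value, res):
    res = 7 % 15
    y = v + 15
    v = 32 // 15
    v = 22
    y = y // 15
    handle(11)
    res = res - (12 > 7)
    return v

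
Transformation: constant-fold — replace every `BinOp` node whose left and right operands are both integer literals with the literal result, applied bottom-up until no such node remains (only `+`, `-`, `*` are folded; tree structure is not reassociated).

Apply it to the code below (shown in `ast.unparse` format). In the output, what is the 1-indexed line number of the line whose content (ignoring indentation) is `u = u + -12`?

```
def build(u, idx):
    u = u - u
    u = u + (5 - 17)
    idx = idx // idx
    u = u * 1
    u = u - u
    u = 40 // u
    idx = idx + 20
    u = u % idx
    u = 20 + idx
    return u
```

3

Transformed code:
def build(u, idx):
    u = u - u
    u = u + -12
    idx = idx // idx
    u = u * 1
    u = u - u
    u = 40 // u
    idx = idx + 20
    u = u % idx
    u = 20 + idx
    return u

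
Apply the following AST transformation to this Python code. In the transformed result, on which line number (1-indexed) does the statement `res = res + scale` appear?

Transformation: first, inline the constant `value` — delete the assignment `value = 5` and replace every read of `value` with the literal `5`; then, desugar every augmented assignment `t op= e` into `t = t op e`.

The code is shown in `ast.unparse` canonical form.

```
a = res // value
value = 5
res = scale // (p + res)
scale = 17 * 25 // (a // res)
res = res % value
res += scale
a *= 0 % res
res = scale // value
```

Transformed code:
a = res // 5
res = scale // (p + res)
scale = 17 * 25 // (a // res)
res = res % 5
res = res + scale
a = a * (0 % res)
res = scale // 5

5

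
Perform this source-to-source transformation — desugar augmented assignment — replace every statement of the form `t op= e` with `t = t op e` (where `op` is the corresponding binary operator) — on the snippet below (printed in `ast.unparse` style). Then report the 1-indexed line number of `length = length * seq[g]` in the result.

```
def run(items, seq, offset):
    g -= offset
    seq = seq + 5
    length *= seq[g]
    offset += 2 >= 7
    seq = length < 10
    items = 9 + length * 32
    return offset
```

4

Transformed code:
def run(items, seq, offset):
    g = g - offset
    seq = seq + 5
    length = length * seq[g]
    offset = offset + (2 >= 7)
    seq = length < 10
    items = 9 + length * 32
    return offset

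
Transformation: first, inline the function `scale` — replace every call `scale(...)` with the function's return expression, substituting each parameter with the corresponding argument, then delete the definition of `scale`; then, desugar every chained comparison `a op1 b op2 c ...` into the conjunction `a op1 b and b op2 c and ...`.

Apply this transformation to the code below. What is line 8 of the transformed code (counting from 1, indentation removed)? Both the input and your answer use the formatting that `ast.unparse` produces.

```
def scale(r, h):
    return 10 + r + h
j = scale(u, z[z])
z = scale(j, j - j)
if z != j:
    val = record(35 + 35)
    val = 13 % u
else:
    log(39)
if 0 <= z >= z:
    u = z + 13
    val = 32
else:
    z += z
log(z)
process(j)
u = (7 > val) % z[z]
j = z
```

if 0 <= z and z >= z:

Transformed code:
j = 10 + u + z[z]
z = 10 + j + (j - j)
if z != j:
    val = record(35 + 35)
    val = 13 % u
else:
    log(39)
if 0 <= z and z >= z:
    u = z + 13
    val = 32
else:
    z += z
log(z)
process(j)
u = (7 > val) % z[z]
j = z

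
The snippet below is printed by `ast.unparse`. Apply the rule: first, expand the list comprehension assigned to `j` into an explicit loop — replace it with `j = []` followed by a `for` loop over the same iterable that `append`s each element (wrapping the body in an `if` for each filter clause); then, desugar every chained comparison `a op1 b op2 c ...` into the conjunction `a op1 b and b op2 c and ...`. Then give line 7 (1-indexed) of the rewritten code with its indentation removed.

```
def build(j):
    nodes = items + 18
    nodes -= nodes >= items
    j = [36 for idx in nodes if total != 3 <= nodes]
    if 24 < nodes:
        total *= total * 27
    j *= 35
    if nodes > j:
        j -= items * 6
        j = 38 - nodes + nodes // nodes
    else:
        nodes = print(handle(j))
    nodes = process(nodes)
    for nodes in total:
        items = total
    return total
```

Transformed code:
def build(j):
    nodes = items + 18
    nodes -= nodes >= items
    j = []
    for idx in nodes:
        if total != 3 and 3 <= nodes:
            j.append(36)
    if 24 < nodes:
        total *= total * 27
    j *= 35
    if nodes > j:
        j -= items * 6
        j = 38 - nodes + nodes // nodes
    else:
        nodes = print(handle(j))
    nodes = process(nodes)
    for nodes in total:
        items = total
    return total

j.append(36)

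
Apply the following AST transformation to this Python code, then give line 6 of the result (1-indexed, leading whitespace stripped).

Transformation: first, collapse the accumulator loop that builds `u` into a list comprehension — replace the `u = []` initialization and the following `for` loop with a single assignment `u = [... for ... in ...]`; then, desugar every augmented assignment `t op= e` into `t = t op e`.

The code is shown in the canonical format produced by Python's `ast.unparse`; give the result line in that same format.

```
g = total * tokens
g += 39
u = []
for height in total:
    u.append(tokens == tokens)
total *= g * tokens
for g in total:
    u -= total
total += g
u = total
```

Transformed code:
g = total * tokens
g = g + 39
u = [tokens == tokens for height in total]
total = total * (g * tokens)
for g in total:
    u = u - total
total = total + g
u = total

u = u - total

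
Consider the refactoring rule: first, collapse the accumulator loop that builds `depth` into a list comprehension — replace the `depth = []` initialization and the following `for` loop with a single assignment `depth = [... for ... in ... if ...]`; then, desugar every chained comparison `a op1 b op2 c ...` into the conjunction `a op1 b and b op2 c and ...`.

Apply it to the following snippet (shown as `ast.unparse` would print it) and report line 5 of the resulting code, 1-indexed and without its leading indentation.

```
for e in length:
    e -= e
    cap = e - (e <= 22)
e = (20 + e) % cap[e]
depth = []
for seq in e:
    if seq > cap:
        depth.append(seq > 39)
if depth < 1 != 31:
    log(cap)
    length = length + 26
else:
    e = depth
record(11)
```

Transformed code:
for e in length:
    e -= e
    cap = e - (e <= 22)
e = (20 + e) % cap[e]
depth = [seq > 39 for seq in e if seq > cap]
if depth < 1 and 1 != 31:
    log(cap)
    length = length + 26
else:
    e = depth
record(11)

depth = [seq > 39 for seq in e if seq > cap]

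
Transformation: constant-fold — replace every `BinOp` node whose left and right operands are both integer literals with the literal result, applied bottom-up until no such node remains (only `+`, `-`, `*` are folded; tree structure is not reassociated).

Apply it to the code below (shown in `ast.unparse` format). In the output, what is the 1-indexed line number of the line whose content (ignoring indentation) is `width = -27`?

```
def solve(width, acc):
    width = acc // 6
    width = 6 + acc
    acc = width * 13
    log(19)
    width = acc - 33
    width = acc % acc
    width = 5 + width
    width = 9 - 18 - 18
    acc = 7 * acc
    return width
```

Transformed code:
def solve(width, acc):
    width = acc // 6
    width = 6 + acc
    acc = width * 13
    log(19)
    width = acc - 33
    width = acc % acc
    width = 5 + width
    width = -27
    acc = 7 * acc
    return width

9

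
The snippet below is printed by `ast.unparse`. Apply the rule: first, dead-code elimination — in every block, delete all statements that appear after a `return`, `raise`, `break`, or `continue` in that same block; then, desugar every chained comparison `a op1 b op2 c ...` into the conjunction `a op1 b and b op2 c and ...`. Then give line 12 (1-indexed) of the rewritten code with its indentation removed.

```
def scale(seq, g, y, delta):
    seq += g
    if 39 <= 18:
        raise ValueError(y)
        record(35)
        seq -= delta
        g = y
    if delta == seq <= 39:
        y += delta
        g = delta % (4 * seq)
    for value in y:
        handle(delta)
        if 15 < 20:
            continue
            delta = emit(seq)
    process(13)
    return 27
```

process(13)

Transformed code:
def scale(seq, g, y, delta):
    seq += g
    if 39 <= 18:
        raise ValueError(y)
    if delta == seq and seq <= 39:
        y += delta
        g = delta % (4 * seq)
    for value in y:
        handle(delta)
        if 15 < 20:
            continue
    process(13)
    return 27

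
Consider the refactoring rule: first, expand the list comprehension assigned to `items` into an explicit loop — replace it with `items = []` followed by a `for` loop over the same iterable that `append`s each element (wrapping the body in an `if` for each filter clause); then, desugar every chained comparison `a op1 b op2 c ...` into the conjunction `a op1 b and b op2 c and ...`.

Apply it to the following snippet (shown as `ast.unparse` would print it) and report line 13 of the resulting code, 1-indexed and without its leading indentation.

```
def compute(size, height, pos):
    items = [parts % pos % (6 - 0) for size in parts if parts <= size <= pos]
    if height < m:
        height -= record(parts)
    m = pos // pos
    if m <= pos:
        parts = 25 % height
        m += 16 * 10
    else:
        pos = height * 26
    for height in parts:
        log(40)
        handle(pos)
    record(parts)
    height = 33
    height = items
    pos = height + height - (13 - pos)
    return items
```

pos = height * 26

Transformed code:
def compute(size, height, pos):
    items = []
    for size in parts:
        if parts <= size and size <= pos:
            items.append(parts % pos % (6 - 0))
    if height < m:
        height -= record(parts)
    m = pos // pos
    if m <= pos:
        parts = 25 % height
        m += 16 * 10
    else:
        pos = height * 26
    for height in parts:
        log(40)
        handle(pos)
    record(parts)
    height = 33
    height = items
    pos = height + height - (13 - pos)
    return items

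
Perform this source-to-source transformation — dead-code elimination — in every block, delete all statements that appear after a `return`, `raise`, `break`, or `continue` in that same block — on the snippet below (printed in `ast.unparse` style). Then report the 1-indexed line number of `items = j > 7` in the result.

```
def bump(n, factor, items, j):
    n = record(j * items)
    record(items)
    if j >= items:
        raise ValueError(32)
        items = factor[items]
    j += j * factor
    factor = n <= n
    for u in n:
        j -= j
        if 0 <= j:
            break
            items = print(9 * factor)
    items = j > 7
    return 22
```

Transformed code:
def bump(n, factor, items, j):
    n = record(j * items)
    record(items)
    if j >= items:
        raise ValueError(32)
    j += j * factor
    factor = n <= n
    for u in n:
        j -= j
        if 0 <= j:
            break
    items = j > 7
    return 22

12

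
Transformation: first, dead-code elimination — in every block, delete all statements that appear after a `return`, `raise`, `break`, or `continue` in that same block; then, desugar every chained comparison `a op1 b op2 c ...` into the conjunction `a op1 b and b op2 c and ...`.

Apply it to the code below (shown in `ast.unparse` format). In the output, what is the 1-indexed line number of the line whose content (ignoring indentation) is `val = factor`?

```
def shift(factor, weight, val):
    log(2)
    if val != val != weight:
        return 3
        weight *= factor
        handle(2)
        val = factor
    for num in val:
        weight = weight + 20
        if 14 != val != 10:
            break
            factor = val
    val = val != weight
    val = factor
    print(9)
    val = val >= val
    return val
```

10

Transformed code:
def shift(factor, weight, val):
    log(2)
    if val != val and val != weight:
        return 3
    for num in val:
        weight = weight + 20
        if 14 != val and val != 10:
            break
    val = val != weight
    val = factor
    print(9)
    val = val >= val
    return val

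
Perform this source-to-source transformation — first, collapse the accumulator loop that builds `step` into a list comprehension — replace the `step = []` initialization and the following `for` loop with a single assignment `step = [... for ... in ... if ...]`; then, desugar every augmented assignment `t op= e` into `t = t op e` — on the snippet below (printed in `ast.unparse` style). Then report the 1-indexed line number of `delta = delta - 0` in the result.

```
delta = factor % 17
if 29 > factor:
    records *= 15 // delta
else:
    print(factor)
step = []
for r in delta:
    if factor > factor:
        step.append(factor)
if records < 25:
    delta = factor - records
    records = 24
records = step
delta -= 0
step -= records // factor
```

11

Transformed code:
delta = factor % 17
if 29 > factor:
    records = records * (15 // delta)
else:
    print(factor)
step = [factor for r in delta if factor > factor]
if records < 25:
    delta = factor - records
    records = 24
records = step
delta = delta - 0
step = step - records // factor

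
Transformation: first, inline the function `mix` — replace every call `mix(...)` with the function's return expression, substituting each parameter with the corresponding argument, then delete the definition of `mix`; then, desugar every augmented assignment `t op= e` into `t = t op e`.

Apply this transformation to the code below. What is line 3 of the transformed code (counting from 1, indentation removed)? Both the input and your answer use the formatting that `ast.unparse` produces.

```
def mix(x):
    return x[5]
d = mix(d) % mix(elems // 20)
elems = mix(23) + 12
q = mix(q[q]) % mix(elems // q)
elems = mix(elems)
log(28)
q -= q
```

q = q[q][5] % (elems // q)[5]

Transformed code:
d = d[5] % (elems // 20)[5]
elems = 23[5] + 12
q = q[q][5] % (elems // q)[5]
elems = elems[5]
log(28)
q = q - q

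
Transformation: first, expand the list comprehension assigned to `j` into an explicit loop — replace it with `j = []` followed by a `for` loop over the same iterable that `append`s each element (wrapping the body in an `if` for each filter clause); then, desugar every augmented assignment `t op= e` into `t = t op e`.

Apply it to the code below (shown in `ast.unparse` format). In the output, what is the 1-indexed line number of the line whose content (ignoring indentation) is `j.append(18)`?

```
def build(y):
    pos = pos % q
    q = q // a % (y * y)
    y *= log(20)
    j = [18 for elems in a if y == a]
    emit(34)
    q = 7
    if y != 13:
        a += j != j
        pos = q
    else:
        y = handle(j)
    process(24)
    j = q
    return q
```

8

Transformed code:
def build(y):
    pos = pos % q
    q = q // a % (y * y)
    y = y * log(20)
    j = []
    for elems in a:
        if y == a:
            j.append(18)
    emit(34)
    q = 7
    if y != 13:
        a = a + (j != j)
        pos = q
    else:
        y = handle(j)
    process(24)
    j = q
    return q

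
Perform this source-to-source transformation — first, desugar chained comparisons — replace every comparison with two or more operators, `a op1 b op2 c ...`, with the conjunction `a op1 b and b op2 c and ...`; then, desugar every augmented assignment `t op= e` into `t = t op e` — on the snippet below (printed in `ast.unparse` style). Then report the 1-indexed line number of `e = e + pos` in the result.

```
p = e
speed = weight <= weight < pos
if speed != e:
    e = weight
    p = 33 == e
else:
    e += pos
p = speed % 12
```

7

Transformed code:
p = e
speed = weight <= weight and weight < pos
if speed != e:
    e = weight
    p = 33 == e
else:
    e = e + pos
p = speed % 12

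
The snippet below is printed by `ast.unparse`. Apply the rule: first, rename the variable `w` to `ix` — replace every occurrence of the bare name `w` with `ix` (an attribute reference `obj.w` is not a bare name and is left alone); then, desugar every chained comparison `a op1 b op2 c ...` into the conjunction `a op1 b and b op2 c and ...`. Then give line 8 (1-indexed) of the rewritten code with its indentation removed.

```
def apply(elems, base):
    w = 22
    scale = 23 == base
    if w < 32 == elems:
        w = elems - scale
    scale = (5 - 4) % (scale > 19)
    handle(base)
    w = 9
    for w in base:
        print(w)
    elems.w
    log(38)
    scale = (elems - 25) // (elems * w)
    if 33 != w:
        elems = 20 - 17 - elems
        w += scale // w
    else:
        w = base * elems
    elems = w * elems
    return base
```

ix = 9

Transformed code:
def apply(elems, base):
    ix = 22
    scale = 23 == base
    if ix < 32 and 32 == elems:
        ix = elems - scale
    scale = (5 - 4) % (scale > 19)
    handle(base)
    ix = 9
    for ix in base:
        print(ix)
    elems.w
    log(38)
    scale = (elems - 25) // (elems * ix)
    if 33 != ix:
        elems = 20 - 17 - elems
        ix += scale // ix
    else:
        ix = base * elems
    elems = ix * elems
    return base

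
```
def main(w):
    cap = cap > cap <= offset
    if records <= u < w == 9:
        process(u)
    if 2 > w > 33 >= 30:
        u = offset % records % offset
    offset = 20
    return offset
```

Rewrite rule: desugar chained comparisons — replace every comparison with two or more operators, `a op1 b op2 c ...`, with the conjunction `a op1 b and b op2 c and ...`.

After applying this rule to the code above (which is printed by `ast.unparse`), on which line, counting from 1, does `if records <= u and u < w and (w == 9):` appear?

Transformed code:
def main(w):
    cap = cap > cap and cap <= offset
    if records <= u and u < w and (w == 9):
        process(u)
    if 2 > w and w > 33 and (33 >= 30):
        u = offset % records % offset
    offset = 20
    return offset

3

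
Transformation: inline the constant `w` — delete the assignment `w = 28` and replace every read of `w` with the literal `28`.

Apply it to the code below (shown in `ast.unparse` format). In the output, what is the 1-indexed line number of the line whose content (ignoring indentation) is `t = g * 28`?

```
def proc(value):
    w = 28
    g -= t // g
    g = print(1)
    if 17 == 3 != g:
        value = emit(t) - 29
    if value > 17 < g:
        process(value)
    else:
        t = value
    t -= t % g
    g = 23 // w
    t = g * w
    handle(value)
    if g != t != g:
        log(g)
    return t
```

12

Transformed code:
def proc(value):
    g -= t // g
    g = print(1)
    if 17 == 3 != g:
        value = emit(t) - 29
    if value > 17 < g:
        process(value)
    else:
        t = value
    t -= t % g
    g = 23 // 28
    t = g * 28
    handle(value)
    if g != t != g:
        log(g)
    return t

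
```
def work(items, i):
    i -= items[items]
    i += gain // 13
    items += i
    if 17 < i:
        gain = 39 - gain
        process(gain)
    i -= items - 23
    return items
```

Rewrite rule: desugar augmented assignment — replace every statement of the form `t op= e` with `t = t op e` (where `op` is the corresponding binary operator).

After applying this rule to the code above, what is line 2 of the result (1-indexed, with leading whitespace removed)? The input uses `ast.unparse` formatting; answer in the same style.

i = i - items[items]

Transformed code:
def work(items, i):
    i = i - items[items]
    i = i + gain // 13
    items = items + i
    if 17 < i:
        gain = 39 - gain
        process(gain)
    i = i - (items - 23)
    return items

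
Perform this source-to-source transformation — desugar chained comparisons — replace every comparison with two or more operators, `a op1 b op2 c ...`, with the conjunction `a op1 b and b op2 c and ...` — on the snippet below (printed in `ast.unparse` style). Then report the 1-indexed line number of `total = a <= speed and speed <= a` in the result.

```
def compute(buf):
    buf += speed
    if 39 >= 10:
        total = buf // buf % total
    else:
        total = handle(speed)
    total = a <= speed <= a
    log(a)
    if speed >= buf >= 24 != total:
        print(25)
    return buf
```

7

Transformed code:
def compute(buf):
    buf += speed
    if 39 >= 10:
        total = buf // buf % total
    else:
        total = handle(speed)
    total = a <= speed and speed <= a
    log(a)
    if speed >= buf and buf >= 24 and (24 != total):
        print(25)
    return buf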